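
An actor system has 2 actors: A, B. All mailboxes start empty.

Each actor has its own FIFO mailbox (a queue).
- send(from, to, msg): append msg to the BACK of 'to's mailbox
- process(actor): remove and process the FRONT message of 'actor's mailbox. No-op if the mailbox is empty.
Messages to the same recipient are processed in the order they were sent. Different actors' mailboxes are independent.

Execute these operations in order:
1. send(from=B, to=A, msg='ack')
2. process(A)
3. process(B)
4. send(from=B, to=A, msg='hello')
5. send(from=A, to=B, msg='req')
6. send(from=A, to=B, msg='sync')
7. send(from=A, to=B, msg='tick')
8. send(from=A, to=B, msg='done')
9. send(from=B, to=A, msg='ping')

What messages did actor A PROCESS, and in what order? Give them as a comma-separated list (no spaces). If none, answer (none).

After 1 (send(from=B, to=A, msg='ack')): A:[ack] B:[]
After 2 (process(A)): A:[] B:[]
After 3 (process(B)): A:[] B:[]
After 4 (send(from=B, to=A, msg='hello')): A:[hello] B:[]
After 5 (send(from=A, to=B, msg='req')): A:[hello] B:[req]
After 6 (send(from=A, to=B, msg='sync')): A:[hello] B:[req,sync]
After 7 (send(from=A, to=B, msg='tick')): A:[hello] B:[req,sync,tick]
After 8 (send(from=A, to=B, msg='done')): A:[hello] B:[req,sync,tick,done]
After 9 (send(from=B, to=A, msg='ping')): A:[hello,ping] B:[req,sync,tick,done]

Answer: ack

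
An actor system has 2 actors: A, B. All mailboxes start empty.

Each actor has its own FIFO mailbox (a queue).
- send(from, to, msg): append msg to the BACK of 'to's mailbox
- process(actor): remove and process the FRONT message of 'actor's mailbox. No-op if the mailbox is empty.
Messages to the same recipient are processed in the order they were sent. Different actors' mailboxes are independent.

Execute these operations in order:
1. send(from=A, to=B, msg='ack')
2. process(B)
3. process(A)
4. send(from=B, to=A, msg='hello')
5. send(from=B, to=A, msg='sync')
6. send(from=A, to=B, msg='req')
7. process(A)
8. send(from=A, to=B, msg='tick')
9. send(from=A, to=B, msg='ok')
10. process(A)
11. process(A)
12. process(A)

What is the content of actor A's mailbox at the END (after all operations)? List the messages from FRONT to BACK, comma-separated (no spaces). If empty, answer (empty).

Answer: (empty)

Derivation:
After 1 (send(from=A, to=B, msg='ack')): A:[] B:[ack]
After 2 (process(B)): A:[] B:[]
After 3 (process(A)): A:[] B:[]
After 4 (send(from=B, to=A, msg='hello')): A:[hello] B:[]
After 5 (send(from=B, to=A, msg='sync')): A:[hello,sync] B:[]
After 6 (send(from=A, to=B, msg='req')): A:[hello,sync] B:[req]
After 7 (process(A)): A:[sync] B:[req]
After 8 (send(from=A, to=B, msg='tick')): A:[sync] B:[req,tick]
After 9 (send(from=A, to=B, msg='ok')): A:[sync] B:[req,tick,ok]
After 10 (process(A)): A:[] B:[req,tick,ok]
After 11 (process(A)): A:[] B:[req,tick,ok]
After 12 (process(A)): A:[] B:[req,tick,ok]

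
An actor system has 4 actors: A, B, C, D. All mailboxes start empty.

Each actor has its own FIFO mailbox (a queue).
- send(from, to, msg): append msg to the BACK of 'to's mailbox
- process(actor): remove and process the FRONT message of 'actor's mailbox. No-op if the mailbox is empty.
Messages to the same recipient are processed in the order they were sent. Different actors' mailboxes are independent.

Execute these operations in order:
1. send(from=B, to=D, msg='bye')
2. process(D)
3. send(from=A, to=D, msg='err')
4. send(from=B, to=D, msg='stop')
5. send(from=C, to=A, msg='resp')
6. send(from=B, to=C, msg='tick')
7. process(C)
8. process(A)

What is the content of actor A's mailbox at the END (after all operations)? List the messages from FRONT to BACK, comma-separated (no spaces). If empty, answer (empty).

After 1 (send(from=B, to=D, msg='bye')): A:[] B:[] C:[] D:[bye]
After 2 (process(D)): A:[] B:[] C:[] D:[]
After 3 (send(from=A, to=D, msg='err')): A:[] B:[] C:[] D:[err]
After 4 (send(from=B, to=D, msg='stop')): A:[] B:[] C:[] D:[err,stop]
After 5 (send(from=C, to=A, msg='resp')): A:[resp] B:[] C:[] D:[err,stop]
After 6 (send(from=B, to=C, msg='tick')): A:[resp] B:[] C:[tick] D:[err,stop]
After 7 (process(C)): A:[resp] B:[] C:[] D:[err,stop]
After 8 (process(A)): A:[] B:[] C:[] D:[err,stop]

Answer: (empty)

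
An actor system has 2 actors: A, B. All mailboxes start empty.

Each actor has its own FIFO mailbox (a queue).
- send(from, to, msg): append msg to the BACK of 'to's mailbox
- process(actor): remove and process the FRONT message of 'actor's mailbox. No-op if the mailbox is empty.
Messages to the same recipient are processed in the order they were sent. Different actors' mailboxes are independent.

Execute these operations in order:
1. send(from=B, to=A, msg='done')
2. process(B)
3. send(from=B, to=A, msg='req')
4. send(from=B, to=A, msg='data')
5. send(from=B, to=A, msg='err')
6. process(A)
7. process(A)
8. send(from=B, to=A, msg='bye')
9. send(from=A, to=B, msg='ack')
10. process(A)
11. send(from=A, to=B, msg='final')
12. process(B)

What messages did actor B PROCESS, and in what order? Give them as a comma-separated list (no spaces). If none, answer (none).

Answer: ack

Derivation:
After 1 (send(from=B, to=A, msg='done')): A:[done] B:[]
After 2 (process(B)): A:[done] B:[]
After 3 (send(from=B, to=A, msg='req')): A:[done,req] B:[]
After 4 (send(from=B, to=A, msg='data')): A:[done,req,data] B:[]
After 5 (send(from=B, to=A, msg='err')): A:[done,req,data,err] B:[]
After 6 (process(A)): A:[req,data,err] B:[]
After 7 (process(A)): A:[data,err] B:[]
After 8 (send(from=B, to=A, msg='bye')): A:[data,err,bye] B:[]
After 9 (send(from=A, to=B, msg='ack')): A:[data,err,bye] B:[ack]
After 10 (process(A)): A:[err,bye] B:[ack]
After 11 (send(from=A, to=B, msg='final')): A:[err,bye] B:[ack,final]
After 12 (process(B)): A:[err,bye] B:[final]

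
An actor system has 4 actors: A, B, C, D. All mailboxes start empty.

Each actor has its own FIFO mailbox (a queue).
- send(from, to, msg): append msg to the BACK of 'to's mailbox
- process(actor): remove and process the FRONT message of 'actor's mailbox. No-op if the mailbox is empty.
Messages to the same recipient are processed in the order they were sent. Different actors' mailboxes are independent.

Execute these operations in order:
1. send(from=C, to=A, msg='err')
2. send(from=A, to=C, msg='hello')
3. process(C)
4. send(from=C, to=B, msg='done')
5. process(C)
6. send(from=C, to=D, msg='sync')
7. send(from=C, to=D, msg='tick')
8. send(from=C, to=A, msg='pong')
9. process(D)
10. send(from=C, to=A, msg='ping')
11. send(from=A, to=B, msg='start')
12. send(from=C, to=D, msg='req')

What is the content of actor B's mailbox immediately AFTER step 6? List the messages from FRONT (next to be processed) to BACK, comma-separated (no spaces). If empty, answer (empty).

After 1 (send(from=C, to=A, msg='err')): A:[err] B:[] C:[] D:[]
After 2 (send(from=A, to=C, msg='hello')): A:[err] B:[] C:[hello] D:[]
After 3 (process(C)): A:[err] B:[] C:[] D:[]
After 4 (send(from=C, to=B, msg='done')): A:[err] B:[done] C:[] D:[]
After 5 (process(C)): A:[err] B:[done] C:[] D:[]
After 6 (send(from=C, to=D, msg='sync')): A:[err] B:[done] C:[] D:[sync]

done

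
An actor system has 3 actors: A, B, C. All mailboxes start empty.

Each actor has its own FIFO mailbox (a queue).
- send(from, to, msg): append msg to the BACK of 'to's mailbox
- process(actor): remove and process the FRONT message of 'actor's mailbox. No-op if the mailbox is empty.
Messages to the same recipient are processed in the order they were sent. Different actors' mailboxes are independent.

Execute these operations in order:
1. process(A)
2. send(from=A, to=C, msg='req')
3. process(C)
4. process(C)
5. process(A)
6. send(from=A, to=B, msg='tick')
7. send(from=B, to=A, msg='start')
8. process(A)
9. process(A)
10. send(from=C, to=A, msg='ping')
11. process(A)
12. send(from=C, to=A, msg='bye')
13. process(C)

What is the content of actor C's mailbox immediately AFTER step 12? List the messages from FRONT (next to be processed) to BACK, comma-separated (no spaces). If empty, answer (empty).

After 1 (process(A)): A:[] B:[] C:[]
After 2 (send(from=A, to=C, msg='req')): A:[] B:[] C:[req]
After 3 (process(C)): A:[] B:[] C:[]
After 4 (process(C)): A:[] B:[] C:[]
After 5 (process(A)): A:[] B:[] C:[]
After 6 (send(from=A, to=B, msg='tick')): A:[] B:[tick] C:[]
After 7 (send(from=B, to=A, msg='start')): A:[start] B:[tick] C:[]
After 8 (process(A)): A:[] B:[tick] C:[]
After 9 (process(A)): A:[] B:[tick] C:[]
After 10 (send(from=C, to=A, msg='ping')): A:[ping] B:[tick] C:[]
After 11 (process(A)): A:[] B:[tick] C:[]
After 12 (send(from=C, to=A, msg='bye')): A:[bye] B:[tick] C:[]

(empty)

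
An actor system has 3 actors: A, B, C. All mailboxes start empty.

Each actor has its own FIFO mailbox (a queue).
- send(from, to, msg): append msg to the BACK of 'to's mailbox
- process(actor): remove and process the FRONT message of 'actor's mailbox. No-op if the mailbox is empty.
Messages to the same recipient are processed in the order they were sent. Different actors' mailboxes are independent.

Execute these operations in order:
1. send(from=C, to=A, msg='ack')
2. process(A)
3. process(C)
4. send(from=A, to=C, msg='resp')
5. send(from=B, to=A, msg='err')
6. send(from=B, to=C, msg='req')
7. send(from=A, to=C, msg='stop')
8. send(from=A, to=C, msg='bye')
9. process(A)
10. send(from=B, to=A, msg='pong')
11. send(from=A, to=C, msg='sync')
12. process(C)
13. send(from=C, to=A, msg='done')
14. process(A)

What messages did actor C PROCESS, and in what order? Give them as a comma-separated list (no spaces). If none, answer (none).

After 1 (send(from=C, to=A, msg='ack')): A:[ack] B:[] C:[]
After 2 (process(A)): A:[] B:[] C:[]
After 3 (process(C)): A:[] B:[] C:[]
After 4 (send(from=A, to=C, msg='resp')): A:[] B:[] C:[resp]
After 5 (send(from=B, to=A, msg='err')): A:[err] B:[] C:[resp]
After 6 (send(from=B, to=C, msg='req')): A:[err] B:[] C:[resp,req]
After 7 (send(from=A, to=C, msg='stop')): A:[err] B:[] C:[resp,req,stop]
After 8 (send(from=A, to=C, msg='bye')): A:[err] B:[] C:[resp,req,stop,bye]
After 9 (process(A)): A:[] B:[] C:[resp,req,stop,bye]
After 10 (send(from=B, to=A, msg='pong')): A:[pong] B:[] C:[resp,req,stop,bye]
After 11 (send(from=A, to=C, msg='sync')): A:[pong] B:[] C:[resp,req,stop,bye,sync]
After 12 (process(C)): A:[pong] B:[] C:[req,stop,bye,sync]
After 13 (send(from=C, to=A, msg='done')): A:[pong,done] B:[] C:[req,stop,bye,sync]
After 14 (process(A)): A:[done] B:[] C:[req,stop,bye,sync]

Answer: resp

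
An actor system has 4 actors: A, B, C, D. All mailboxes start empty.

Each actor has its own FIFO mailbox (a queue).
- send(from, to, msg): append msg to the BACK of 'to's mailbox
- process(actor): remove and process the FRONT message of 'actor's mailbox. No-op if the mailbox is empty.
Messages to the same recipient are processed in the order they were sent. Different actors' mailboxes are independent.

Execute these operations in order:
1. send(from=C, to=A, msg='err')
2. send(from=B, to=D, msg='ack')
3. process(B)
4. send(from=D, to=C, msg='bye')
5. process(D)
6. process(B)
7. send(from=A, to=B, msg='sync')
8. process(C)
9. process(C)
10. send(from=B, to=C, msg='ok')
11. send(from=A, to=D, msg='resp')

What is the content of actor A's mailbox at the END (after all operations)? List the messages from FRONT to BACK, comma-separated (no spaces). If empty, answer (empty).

Answer: err

Derivation:
After 1 (send(from=C, to=A, msg='err')): A:[err] B:[] C:[] D:[]
After 2 (send(from=B, to=D, msg='ack')): A:[err] B:[] C:[] D:[ack]
After 3 (process(B)): A:[err] B:[] C:[] D:[ack]
After 4 (send(from=D, to=C, msg='bye')): A:[err] B:[] C:[bye] D:[ack]
After 5 (process(D)): A:[err] B:[] C:[bye] D:[]
After 6 (process(B)): A:[err] B:[] C:[bye] D:[]
After 7 (send(from=A, to=B, msg='sync')): A:[err] B:[sync] C:[bye] D:[]
After 8 (process(C)): A:[err] B:[sync] C:[] D:[]
After 9 (process(C)): A:[err] B:[sync] C:[] D:[]
After 10 (send(from=B, to=C, msg='ok')): A:[err] B:[sync] C:[ok] D:[]
After 11 (send(from=A, to=D, msg='resp')): A:[err] B:[sync] C:[ok] D:[resp]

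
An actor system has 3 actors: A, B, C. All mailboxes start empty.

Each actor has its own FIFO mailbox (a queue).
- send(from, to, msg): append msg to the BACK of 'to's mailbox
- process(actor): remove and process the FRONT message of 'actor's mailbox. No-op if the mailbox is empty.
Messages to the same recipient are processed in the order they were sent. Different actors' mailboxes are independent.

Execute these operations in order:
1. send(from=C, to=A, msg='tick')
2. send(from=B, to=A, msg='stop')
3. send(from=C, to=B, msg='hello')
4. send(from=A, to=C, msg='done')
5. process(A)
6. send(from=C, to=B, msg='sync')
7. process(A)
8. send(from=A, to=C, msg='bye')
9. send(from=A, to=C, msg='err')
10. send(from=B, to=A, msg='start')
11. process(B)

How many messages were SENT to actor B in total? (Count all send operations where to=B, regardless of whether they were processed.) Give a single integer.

After 1 (send(from=C, to=A, msg='tick')): A:[tick] B:[] C:[]
After 2 (send(from=B, to=A, msg='stop')): A:[tick,stop] B:[] C:[]
After 3 (send(from=C, to=B, msg='hello')): A:[tick,stop] B:[hello] C:[]
After 4 (send(from=A, to=C, msg='done')): A:[tick,stop] B:[hello] C:[done]
After 5 (process(A)): A:[stop] B:[hello] C:[done]
After 6 (send(from=C, to=B, msg='sync')): A:[stop] B:[hello,sync] C:[done]
After 7 (process(A)): A:[] B:[hello,sync] C:[done]
After 8 (send(from=A, to=C, msg='bye')): A:[] B:[hello,sync] C:[done,bye]
After 9 (send(from=A, to=C, msg='err')): A:[] B:[hello,sync] C:[done,bye,err]
After 10 (send(from=B, to=A, msg='start')): A:[start] B:[hello,sync] C:[done,bye,err]
After 11 (process(B)): A:[start] B:[sync] C:[done,bye,err]

Answer: 2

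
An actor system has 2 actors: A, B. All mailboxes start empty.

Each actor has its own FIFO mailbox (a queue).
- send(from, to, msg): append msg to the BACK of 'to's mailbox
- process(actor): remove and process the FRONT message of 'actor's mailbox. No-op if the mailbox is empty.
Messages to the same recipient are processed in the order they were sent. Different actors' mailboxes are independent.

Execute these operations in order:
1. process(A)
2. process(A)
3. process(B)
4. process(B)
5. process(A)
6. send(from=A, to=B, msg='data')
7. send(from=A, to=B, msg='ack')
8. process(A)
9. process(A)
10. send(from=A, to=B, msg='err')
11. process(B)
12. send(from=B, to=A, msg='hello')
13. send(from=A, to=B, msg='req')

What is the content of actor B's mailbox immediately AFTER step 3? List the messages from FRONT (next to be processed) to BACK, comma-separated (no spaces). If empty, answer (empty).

After 1 (process(A)): A:[] B:[]
After 2 (process(A)): A:[] B:[]
After 3 (process(B)): A:[] B:[]

(empty)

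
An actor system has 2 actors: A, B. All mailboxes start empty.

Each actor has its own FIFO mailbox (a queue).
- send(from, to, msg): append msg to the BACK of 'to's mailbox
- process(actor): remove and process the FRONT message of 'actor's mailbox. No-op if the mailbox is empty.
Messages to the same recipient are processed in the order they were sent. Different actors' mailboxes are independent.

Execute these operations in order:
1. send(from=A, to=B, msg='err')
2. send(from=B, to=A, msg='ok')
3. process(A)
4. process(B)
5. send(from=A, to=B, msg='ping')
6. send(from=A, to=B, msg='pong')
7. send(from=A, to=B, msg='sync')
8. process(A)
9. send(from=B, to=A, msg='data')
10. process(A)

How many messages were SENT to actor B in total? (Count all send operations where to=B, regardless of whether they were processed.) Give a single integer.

After 1 (send(from=A, to=B, msg='err')): A:[] B:[err]
After 2 (send(from=B, to=A, msg='ok')): A:[ok] B:[err]
After 3 (process(A)): A:[] B:[err]
After 4 (process(B)): A:[] B:[]
After 5 (send(from=A, to=B, msg='ping')): A:[] B:[ping]
After 6 (send(from=A, to=B, msg='pong')): A:[] B:[ping,pong]
After 7 (send(from=A, to=B, msg='sync')): A:[] B:[ping,pong,sync]
After 8 (process(A)): A:[] B:[ping,pong,sync]
After 9 (send(from=B, to=A, msg='data')): A:[data] B:[ping,pong,sync]
After 10 (process(A)): A:[] B:[ping,pong,sync]

Answer: 4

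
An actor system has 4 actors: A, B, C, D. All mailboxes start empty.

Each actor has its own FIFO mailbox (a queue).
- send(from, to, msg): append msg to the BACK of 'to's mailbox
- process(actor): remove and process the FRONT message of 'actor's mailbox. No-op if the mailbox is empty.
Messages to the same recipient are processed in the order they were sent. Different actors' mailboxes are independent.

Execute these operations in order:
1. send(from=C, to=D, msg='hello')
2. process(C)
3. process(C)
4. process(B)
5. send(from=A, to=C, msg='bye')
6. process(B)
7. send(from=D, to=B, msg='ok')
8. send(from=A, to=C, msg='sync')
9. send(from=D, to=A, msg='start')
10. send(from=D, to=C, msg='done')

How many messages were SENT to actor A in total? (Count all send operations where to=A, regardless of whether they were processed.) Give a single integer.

After 1 (send(from=C, to=D, msg='hello')): A:[] B:[] C:[] D:[hello]
After 2 (process(C)): A:[] B:[] C:[] D:[hello]
After 3 (process(C)): A:[] B:[] C:[] D:[hello]
After 4 (process(B)): A:[] B:[] C:[] D:[hello]
After 5 (send(from=A, to=C, msg='bye')): A:[] B:[] C:[bye] D:[hello]
After 6 (process(B)): A:[] B:[] C:[bye] D:[hello]
After 7 (send(from=D, to=B, msg='ok')): A:[] B:[ok] C:[bye] D:[hello]
After 8 (send(from=A, to=C, msg='sync')): A:[] B:[ok] C:[bye,sync] D:[hello]
After 9 (send(from=D, to=A, msg='start')): A:[start] B:[ok] C:[bye,sync] D:[hello]
After 10 (send(from=D, to=C, msg='done')): A:[start] B:[ok] C:[bye,sync,done] D:[hello]

Answer: 1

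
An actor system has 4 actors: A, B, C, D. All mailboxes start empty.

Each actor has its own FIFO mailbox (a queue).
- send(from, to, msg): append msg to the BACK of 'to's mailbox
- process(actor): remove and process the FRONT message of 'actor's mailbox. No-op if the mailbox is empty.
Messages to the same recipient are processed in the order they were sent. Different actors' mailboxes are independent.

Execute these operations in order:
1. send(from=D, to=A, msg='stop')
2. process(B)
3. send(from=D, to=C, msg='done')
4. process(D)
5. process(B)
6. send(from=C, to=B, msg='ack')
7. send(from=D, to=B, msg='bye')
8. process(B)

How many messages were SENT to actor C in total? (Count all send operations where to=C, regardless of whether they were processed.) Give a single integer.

Answer: 1

Derivation:
After 1 (send(from=D, to=A, msg='stop')): A:[stop] B:[] C:[] D:[]
After 2 (process(B)): A:[stop] B:[] C:[] D:[]
After 3 (send(from=D, to=C, msg='done')): A:[stop] B:[] C:[done] D:[]
After 4 (process(D)): A:[stop] B:[] C:[done] D:[]
After 5 (process(B)): A:[stop] B:[] C:[done] D:[]
After 6 (send(from=C, to=B, msg='ack')): A:[stop] B:[ack] C:[done] D:[]
After 7 (send(from=D, to=B, msg='bye')): A:[stop] B:[ack,bye] C:[done] D:[]
After 8 (process(B)): A:[stop] B:[bye] C:[done] D:[]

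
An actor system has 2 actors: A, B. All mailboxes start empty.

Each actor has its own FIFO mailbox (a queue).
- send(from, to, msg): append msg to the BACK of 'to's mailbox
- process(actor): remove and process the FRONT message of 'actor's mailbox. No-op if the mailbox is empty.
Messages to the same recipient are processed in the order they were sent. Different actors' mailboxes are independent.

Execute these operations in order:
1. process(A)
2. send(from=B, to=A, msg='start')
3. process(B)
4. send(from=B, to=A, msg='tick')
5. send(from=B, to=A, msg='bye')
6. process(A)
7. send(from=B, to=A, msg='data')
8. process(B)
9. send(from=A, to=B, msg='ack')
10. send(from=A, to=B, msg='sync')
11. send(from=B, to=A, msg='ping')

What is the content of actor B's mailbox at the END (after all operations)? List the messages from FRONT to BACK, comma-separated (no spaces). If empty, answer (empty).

After 1 (process(A)): A:[] B:[]
After 2 (send(from=B, to=A, msg='start')): A:[start] B:[]
After 3 (process(B)): A:[start] B:[]
After 4 (send(from=B, to=A, msg='tick')): A:[start,tick] B:[]
After 5 (send(from=B, to=A, msg='bye')): A:[start,tick,bye] B:[]
After 6 (process(A)): A:[tick,bye] B:[]
After 7 (send(from=B, to=A, msg='data')): A:[tick,bye,data] B:[]
After 8 (process(B)): A:[tick,bye,data] B:[]
After 9 (send(from=A, to=B, msg='ack')): A:[tick,bye,data] B:[ack]
After 10 (send(from=A, to=B, msg='sync')): A:[tick,bye,data] B:[ack,sync]
After 11 (send(from=B, to=A, msg='ping')): A:[tick,bye,data,ping] B:[ack,sync]

Answer: ack,sync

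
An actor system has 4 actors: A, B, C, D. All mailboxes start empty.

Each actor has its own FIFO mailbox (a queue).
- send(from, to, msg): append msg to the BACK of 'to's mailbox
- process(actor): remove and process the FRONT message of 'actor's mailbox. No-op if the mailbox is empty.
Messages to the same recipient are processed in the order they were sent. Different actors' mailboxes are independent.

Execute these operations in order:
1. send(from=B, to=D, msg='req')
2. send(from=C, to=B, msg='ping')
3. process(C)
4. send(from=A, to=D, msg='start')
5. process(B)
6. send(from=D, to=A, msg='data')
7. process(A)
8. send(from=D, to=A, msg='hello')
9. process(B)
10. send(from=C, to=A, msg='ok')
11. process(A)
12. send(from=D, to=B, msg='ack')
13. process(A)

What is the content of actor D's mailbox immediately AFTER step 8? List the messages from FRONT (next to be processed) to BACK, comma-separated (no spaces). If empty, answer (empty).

After 1 (send(from=B, to=D, msg='req')): A:[] B:[] C:[] D:[req]
After 2 (send(from=C, to=B, msg='ping')): A:[] B:[ping] C:[] D:[req]
After 3 (process(C)): A:[] B:[ping] C:[] D:[req]
After 4 (send(from=A, to=D, msg='start')): A:[] B:[ping] C:[] D:[req,start]
After 5 (process(B)): A:[] B:[] C:[] D:[req,start]
After 6 (send(from=D, to=A, msg='data')): A:[data] B:[] C:[] D:[req,start]
After 7 (process(A)): A:[] B:[] C:[] D:[req,start]
After 8 (send(from=D, to=A, msg='hello')): A:[hello] B:[] C:[] D:[req,start]

req,start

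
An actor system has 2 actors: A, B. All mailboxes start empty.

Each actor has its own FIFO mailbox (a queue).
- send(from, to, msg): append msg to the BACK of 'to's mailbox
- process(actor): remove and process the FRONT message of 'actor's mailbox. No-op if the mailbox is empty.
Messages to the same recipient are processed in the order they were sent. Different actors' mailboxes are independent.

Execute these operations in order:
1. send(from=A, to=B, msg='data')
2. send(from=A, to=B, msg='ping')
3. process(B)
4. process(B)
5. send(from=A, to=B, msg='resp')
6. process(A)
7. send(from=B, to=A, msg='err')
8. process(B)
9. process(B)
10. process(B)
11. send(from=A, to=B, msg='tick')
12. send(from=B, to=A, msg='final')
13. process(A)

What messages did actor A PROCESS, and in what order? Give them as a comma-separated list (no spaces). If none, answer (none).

After 1 (send(from=A, to=B, msg='data')): A:[] B:[data]
After 2 (send(from=A, to=B, msg='ping')): A:[] B:[data,ping]
After 3 (process(B)): A:[] B:[ping]
After 4 (process(B)): A:[] B:[]
After 5 (send(from=A, to=B, msg='resp')): A:[] B:[resp]
After 6 (process(A)): A:[] B:[resp]
After 7 (send(from=B, to=A, msg='err')): A:[err] B:[resp]
After 8 (process(B)): A:[err] B:[]
After 9 (process(B)): A:[err] B:[]
After 10 (process(B)): A:[err] B:[]
After 11 (send(from=A, to=B, msg='tick')): A:[err] B:[tick]
After 12 (send(from=B, to=A, msg='final')): A:[err,final] B:[tick]
After 13 (process(A)): A:[final] B:[tick]

Answer: err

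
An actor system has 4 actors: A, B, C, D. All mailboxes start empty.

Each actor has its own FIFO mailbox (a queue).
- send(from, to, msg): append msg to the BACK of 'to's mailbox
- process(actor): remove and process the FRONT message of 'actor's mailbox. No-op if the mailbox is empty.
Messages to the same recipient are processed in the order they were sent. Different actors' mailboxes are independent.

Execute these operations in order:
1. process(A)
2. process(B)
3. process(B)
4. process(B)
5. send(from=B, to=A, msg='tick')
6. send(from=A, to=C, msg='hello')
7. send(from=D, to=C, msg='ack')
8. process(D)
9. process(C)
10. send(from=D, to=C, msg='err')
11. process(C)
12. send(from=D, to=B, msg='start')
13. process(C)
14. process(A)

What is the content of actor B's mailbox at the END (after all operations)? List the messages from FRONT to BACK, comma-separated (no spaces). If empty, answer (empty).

After 1 (process(A)): A:[] B:[] C:[] D:[]
After 2 (process(B)): A:[] B:[] C:[] D:[]
After 3 (process(B)): A:[] B:[] C:[] D:[]
After 4 (process(B)): A:[] B:[] C:[] D:[]
After 5 (send(from=B, to=A, msg='tick')): A:[tick] B:[] C:[] D:[]
After 6 (send(from=A, to=C, msg='hello')): A:[tick] B:[] C:[hello] D:[]
After 7 (send(from=D, to=C, msg='ack')): A:[tick] B:[] C:[hello,ack] D:[]
After 8 (process(D)): A:[tick] B:[] C:[hello,ack] D:[]
After 9 (process(C)): A:[tick] B:[] C:[ack] D:[]
After 10 (send(from=D, to=C, msg='err')): A:[tick] B:[] C:[ack,err] D:[]
After 11 (process(C)): A:[tick] B:[] C:[err] D:[]
After 12 (send(from=D, to=B, msg='start')): A:[tick] B:[start] C:[err] D:[]
After 13 (process(C)): A:[tick] B:[start] C:[] D:[]
After 14 (process(A)): A:[] B:[start] C:[] D:[]

Answer: start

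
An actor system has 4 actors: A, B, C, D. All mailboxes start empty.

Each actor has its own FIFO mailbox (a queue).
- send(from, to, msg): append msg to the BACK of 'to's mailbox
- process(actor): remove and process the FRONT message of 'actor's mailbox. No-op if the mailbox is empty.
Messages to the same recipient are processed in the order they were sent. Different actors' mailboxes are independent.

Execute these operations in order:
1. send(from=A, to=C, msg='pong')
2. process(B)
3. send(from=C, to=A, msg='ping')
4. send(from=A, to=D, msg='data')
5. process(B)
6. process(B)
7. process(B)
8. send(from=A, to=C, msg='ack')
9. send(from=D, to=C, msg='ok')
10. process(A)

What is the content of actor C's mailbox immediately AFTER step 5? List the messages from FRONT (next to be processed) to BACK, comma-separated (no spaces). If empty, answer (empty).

After 1 (send(from=A, to=C, msg='pong')): A:[] B:[] C:[pong] D:[]
After 2 (process(B)): A:[] B:[] C:[pong] D:[]
After 3 (send(from=C, to=A, msg='ping')): A:[ping] B:[] C:[pong] D:[]
After 4 (send(from=A, to=D, msg='data')): A:[ping] B:[] C:[pong] D:[data]
After 5 (process(B)): A:[ping] B:[] C:[pong] D:[data]

pong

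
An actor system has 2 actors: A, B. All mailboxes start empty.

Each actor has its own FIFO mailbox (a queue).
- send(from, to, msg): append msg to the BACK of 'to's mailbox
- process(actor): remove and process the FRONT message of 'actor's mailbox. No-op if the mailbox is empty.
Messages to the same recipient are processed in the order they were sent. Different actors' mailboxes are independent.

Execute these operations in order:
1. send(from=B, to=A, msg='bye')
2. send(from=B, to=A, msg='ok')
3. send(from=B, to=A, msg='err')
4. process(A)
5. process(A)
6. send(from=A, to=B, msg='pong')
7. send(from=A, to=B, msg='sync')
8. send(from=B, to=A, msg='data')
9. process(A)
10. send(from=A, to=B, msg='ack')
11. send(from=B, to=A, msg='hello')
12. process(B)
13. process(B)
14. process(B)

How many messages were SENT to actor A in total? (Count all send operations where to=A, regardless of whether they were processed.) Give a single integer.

Answer: 5

Derivation:
After 1 (send(from=B, to=A, msg='bye')): A:[bye] B:[]
After 2 (send(from=B, to=A, msg='ok')): A:[bye,ok] B:[]
After 3 (send(from=B, to=A, msg='err')): A:[bye,ok,err] B:[]
After 4 (process(A)): A:[ok,err] B:[]
After 5 (process(A)): A:[err] B:[]
After 6 (send(from=A, to=B, msg='pong')): A:[err] B:[pong]
After 7 (send(from=A, to=B, msg='sync')): A:[err] B:[pong,sync]
After 8 (send(from=B, to=A, msg='data')): A:[err,data] B:[pong,sync]
After 9 (process(A)): A:[data] B:[pong,sync]
After 10 (send(from=A, to=B, msg='ack')): A:[data] B:[pong,sync,ack]
After 11 (send(from=B, to=A, msg='hello')): A:[data,hello] B:[pong,sync,ack]
After 12 (process(B)): A:[data,hello] B:[sync,ack]
After 13 (process(B)): A:[data,hello] B:[ack]
After 14 (process(B)): A:[data,hello] B:[]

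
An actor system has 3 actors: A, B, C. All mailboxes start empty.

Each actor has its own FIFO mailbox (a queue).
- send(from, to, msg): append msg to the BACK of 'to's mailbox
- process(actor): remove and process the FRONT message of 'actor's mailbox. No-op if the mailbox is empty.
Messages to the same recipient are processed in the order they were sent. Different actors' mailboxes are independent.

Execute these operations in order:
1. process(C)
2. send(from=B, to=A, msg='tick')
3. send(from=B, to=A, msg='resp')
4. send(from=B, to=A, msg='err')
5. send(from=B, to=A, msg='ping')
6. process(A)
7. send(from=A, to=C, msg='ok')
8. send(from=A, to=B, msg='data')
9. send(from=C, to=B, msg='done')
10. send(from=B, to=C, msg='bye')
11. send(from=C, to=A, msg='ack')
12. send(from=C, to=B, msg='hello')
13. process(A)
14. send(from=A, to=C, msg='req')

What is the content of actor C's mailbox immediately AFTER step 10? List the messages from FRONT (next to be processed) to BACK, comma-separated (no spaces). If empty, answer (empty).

After 1 (process(C)): A:[] B:[] C:[]
After 2 (send(from=B, to=A, msg='tick')): A:[tick] B:[] C:[]
After 3 (send(from=B, to=A, msg='resp')): A:[tick,resp] B:[] C:[]
After 4 (send(from=B, to=A, msg='err')): A:[tick,resp,err] B:[] C:[]
After 5 (send(from=B, to=A, msg='ping')): A:[tick,resp,err,ping] B:[] C:[]
After 6 (process(A)): A:[resp,err,ping] B:[] C:[]
After 7 (send(from=A, to=C, msg='ok')): A:[resp,err,ping] B:[] C:[ok]
After 8 (send(from=A, to=B, msg='data')): A:[resp,err,ping] B:[data] C:[ok]
After 9 (send(from=C, to=B, msg='done')): A:[resp,err,ping] B:[data,done] C:[ok]
After 10 (send(from=B, to=C, msg='bye')): A:[resp,err,ping] B:[data,done] C:[ok,bye]

ok,bye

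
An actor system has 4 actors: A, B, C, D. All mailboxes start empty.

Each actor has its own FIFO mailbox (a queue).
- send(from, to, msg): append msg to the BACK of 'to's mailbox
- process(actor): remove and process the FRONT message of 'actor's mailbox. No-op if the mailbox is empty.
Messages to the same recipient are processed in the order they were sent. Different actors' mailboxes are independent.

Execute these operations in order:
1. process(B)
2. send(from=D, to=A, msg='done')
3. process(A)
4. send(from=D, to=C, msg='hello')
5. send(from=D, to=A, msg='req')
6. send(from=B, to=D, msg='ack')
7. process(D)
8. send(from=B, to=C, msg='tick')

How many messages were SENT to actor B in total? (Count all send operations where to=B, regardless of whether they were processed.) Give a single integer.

Answer: 0

Derivation:
After 1 (process(B)): A:[] B:[] C:[] D:[]
After 2 (send(from=D, to=A, msg='done')): A:[done] B:[] C:[] D:[]
After 3 (process(A)): A:[] B:[] C:[] D:[]
After 4 (send(from=D, to=C, msg='hello')): A:[] B:[] C:[hello] D:[]
After 5 (send(from=D, to=A, msg='req')): A:[req] B:[] C:[hello] D:[]
After 6 (send(from=B, to=D, msg='ack')): A:[req] B:[] C:[hello] D:[ack]
After 7 (process(D)): A:[req] B:[] C:[hello] D:[]
After 8 (send(from=B, to=C, msg='tick')): A:[req] B:[] C:[hello,tick] D:[]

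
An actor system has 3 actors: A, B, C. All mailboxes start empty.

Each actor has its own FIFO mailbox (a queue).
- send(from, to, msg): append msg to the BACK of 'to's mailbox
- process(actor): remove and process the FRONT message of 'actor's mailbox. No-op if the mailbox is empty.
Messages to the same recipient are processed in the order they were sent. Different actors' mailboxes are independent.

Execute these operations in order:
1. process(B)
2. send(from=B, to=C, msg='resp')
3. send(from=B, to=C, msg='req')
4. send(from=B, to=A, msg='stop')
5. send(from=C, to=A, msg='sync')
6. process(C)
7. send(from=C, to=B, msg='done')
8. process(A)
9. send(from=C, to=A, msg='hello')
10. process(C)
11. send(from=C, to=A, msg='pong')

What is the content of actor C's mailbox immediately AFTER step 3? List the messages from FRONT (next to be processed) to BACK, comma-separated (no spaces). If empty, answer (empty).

After 1 (process(B)): A:[] B:[] C:[]
After 2 (send(from=B, to=C, msg='resp')): A:[] B:[] C:[resp]
After 3 (send(from=B, to=C, msg='req')): A:[] B:[] C:[resp,req]

resp,req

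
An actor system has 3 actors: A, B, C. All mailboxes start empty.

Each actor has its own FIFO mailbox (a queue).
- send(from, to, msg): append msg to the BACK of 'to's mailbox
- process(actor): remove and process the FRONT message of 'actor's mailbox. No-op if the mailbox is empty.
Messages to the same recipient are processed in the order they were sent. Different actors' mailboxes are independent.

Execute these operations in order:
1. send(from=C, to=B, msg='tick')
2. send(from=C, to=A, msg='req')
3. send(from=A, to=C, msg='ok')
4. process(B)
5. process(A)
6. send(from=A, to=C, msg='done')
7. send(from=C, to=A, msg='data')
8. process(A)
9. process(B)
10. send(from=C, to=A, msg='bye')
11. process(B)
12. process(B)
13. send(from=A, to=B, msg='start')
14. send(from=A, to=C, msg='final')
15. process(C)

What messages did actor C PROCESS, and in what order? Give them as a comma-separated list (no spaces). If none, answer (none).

Answer: ok

Derivation:
After 1 (send(from=C, to=B, msg='tick')): A:[] B:[tick] C:[]
After 2 (send(from=C, to=A, msg='req')): A:[req] B:[tick] C:[]
After 3 (send(from=A, to=C, msg='ok')): A:[req] B:[tick] C:[ok]
After 4 (process(B)): A:[req] B:[] C:[ok]
After 5 (process(A)): A:[] B:[] C:[ok]
After 6 (send(from=A, to=C, msg='done')): A:[] B:[] C:[ok,done]
After 7 (send(from=C, to=A, msg='data')): A:[data] B:[] C:[ok,done]
After 8 (process(A)): A:[] B:[] C:[ok,done]
After 9 (process(B)): A:[] B:[] C:[ok,done]
After 10 (send(from=C, to=A, msg='bye')): A:[bye] B:[] C:[ok,done]
After 11 (process(B)): A:[bye] B:[] C:[ok,done]
After 12 (process(B)): A:[bye] B:[] C:[ok,done]
After 13 (send(from=A, to=B, msg='start')): A:[bye] B:[start] C:[ok,done]
After 14 (send(from=A, to=C, msg='final')): A:[bye] B:[start] C:[ok,done,final]
After 15 (process(C)): A:[bye] B:[start] C:[done,final]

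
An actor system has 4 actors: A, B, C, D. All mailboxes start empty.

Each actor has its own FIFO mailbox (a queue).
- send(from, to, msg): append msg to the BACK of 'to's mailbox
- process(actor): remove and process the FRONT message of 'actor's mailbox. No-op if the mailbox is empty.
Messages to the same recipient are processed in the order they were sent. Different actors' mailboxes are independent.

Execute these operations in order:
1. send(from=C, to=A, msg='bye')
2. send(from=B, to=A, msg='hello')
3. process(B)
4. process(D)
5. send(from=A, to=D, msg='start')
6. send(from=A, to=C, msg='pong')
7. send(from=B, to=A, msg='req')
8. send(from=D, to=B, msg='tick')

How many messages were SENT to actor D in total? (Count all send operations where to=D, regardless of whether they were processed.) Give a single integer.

After 1 (send(from=C, to=A, msg='bye')): A:[bye] B:[] C:[] D:[]
After 2 (send(from=B, to=A, msg='hello')): A:[bye,hello] B:[] C:[] D:[]
After 3 (process(B)): A:[bye,hello] B:[] C:[] D:[]
After 4 (process(D)): A:[bye,hello] B:[] C:[] D:[]
After 5 (send(from=A, to=D, msg='start')): A:[bye,hello] B:[] C:[] D:[start]
After 6 (send(from=A, to=C, msg='pong')): A:[bye,hello] B:[] C:[pong] D:[start]
After 7 (send(from=B, to=A, msg='req')): A:[bye,hello,req] B:[] C:[pong] D:[start]
After 8 (send(from=D, to=B, msg='tick')): A:[bye,hello,req] B:[tick] C:[pong] D:[start]

Answer: 1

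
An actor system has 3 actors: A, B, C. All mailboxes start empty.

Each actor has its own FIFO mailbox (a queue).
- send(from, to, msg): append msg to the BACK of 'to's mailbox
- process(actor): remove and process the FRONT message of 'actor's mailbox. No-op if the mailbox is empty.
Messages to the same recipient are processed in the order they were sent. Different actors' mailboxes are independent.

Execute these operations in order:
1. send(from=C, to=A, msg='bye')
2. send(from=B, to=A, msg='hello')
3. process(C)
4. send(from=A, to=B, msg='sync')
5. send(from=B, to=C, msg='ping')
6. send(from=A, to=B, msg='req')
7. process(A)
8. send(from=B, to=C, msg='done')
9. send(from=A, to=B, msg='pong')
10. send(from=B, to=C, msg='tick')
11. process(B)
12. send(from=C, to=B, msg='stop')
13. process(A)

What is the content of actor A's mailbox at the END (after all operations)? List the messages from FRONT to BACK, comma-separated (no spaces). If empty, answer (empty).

After 1 (send(from=C, to=A, msg='bye')): A:[bye] B:[] C:[]
After 2 (send(from=B, to=A, msg='hello')): A:[bye,hello] B:[] C:[]
After 3 (process(C)): A:[bye,hello] B:[] C:[]
After 4 (send(from=A, to=B, msg='sync')): A:[bye,hello] B:[sync] C:[]
After 5 (send(from=B, to=C, msg='ping')): A:[bye,hello] B:[sync] C:[ping]
After 6 (send(from=A, to=B, msg='req')): A:[bye,hello] B:[sync,req] C:[ping]
After 7 (process(A)): A:[hello] B:[sync,req] C:[ping]
After 8 (send(from=B, to=C, msg='done')): A:[hello] B:[sync,req] C:[ping,done]
After 9 (send(from=A, to=B, msg='pong')): A:[hello] B:[sync,req,pong] C:[ping,done]
After 10 (send(from=B, to=C, msg='tick')): A:[hello] B:[sync,req,pong] C:[ping,done,tick]
After 11 (process(B)): A:[hello] B:[req,pong] C:[ping,done,tick]
After 12 (send(from=C, to=B, msg='stop')): A:[hello] B:[req,pong,stop] C:[ping,done,tick]
After 13 (process(A)): A:[] B:[req,pong,stop] C:[ping,done,tick]

Answer: (empty)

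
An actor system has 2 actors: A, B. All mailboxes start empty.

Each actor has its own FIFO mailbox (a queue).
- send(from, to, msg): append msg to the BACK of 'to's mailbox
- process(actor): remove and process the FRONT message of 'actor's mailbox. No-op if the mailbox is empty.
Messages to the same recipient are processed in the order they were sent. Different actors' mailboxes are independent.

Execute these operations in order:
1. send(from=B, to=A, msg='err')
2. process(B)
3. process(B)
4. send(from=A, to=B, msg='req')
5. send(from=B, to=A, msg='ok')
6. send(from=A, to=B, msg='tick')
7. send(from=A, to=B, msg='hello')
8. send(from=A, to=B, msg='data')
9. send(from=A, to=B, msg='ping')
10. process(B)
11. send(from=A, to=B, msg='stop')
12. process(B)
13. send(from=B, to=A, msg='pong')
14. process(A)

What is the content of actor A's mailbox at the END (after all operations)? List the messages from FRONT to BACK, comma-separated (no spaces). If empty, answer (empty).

Answer: ok,pong

Derivation:
After 1 (send(from=B, to=A, msg='err')): A:[err] B:[]
After 2 (process(B)): A:[err] B:[]
After 3 (process(B)): A:[err] B:[]
After 4 (send(from=A, to=B, msg='req')): A:[err] B:[req]
After 5 (send(from=B, to=A, msg='ok')): A:[err,ok] B:[req]
After 6 (send(from=A, to=B, msg='tick')): A:[err,ok] B:[req,tick]
After 7 (send(from=A, to=B, msg='hello')): A:[err,ok] B:[req,tick,hello]
After 8 (send(from=A, to=B, msg='data')): A:[err,ok] B:[req,tick,hello,data]
After 9 (send(from=A, to=B, msg='ping')): A:[err,ok] B:[req,tick,hello,data,ping]
After 10 (process(B)): A:[err,ok] B:[tick,hello,data,ping]
After 11 (send(from=A, to=B, msg='stop')): A:[err,ok] B:[tick,hello,data,ping,stop]
After 12 (process(B)): A:[err,ok] B:[hello,data,ping,stop]
After 13 (send(from=B, to=A, msg='pong')): A:[err,ok,pong] B:[hello,data,ping,stop]
After 14 (process(A)): A:[ok,pong] B:[hello,data,ping,stop]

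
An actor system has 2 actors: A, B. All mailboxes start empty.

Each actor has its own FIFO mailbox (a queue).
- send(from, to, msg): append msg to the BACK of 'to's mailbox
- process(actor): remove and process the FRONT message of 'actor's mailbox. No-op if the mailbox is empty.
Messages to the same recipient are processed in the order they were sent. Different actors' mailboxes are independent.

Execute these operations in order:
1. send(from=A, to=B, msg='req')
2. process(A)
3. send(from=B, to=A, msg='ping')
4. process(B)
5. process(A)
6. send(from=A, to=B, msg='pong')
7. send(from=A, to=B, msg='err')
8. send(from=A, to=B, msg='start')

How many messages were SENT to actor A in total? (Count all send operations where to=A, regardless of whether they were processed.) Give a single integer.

Answer: 1

Derivation:
After 1 (send(from=A, to=B, msg='req')): A:[] B:[req]
After 2 (process(A)): A:[] B:[req]
After 3 (send(from=B, to=A, msg='ping')): A:[ping] B:[req]
After 4 (process(B)): A:[ping] B:[]
After 5 (process(A)): A:[] B:[]
After 6 (send(from=A, to=B, msg='pong')): A:[] B:[pong]
After 7 (send(from=A, to=B, msg='err')): A:[] B:[pong,err]
After 8 (send(from=A, to=B, msg='start')): A:[] B:[pong,err,start]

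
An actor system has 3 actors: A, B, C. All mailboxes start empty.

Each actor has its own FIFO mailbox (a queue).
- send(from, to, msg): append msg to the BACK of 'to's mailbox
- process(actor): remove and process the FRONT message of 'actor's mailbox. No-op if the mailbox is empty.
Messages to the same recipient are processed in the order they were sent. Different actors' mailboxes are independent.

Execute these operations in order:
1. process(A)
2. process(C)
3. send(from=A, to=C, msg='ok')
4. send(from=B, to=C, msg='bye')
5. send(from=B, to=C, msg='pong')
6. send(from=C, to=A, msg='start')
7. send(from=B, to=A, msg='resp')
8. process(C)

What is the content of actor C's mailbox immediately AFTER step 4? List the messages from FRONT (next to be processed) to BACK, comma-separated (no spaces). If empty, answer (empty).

After 1 (process(A)): A:[] B:[] C:[]
After 2 (process(C)): A:[] B:[] C:[]
After 3 (send(from=A, to=C, msg='ok')): A:[] B:[] C:[ok]
After 4 (send(from=B, to=C, msg='bye')): A:[] B:[] C:[ok,bye]

ok,bye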